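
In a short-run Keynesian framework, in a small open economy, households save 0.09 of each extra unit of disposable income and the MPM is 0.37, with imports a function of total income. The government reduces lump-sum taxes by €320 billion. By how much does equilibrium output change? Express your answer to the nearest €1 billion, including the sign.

MPC = 1 − MPS = 1 − 0.09 = 0.91.
A lump-sum tax change of −€320 billion shifts disposable income by +€320 billion; first-round consumption changes by −c × ΔT = −0.91 × (−€320 billion) = +€291.2 billion.
Expenditure multiplier = 1/(1 − c + m) = 1/(1 − 0.91 + 0.37) = 1/0.46 ≈ 2.174.
The tax multiplier is −c × k ≈ −1.978, so ΔY = k × (−c·ΔT) = (+€291.2 billion) / 0.46 ≈ +€633 billion.

+€633 billion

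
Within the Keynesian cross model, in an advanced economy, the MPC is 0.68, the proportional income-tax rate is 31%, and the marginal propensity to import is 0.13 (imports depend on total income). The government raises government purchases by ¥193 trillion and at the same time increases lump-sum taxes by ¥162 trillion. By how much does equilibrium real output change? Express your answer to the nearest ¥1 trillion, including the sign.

Expenditure multiplier = 1/(1 − c(1−t) + m) = 1/(1 − 0.68×0.69 + 0.13) = 1/0.6608 ≈ 1.513.
ΔG contributes k·ΔG = (+¥193 trillion) / 0.6608 ≈ +¥292.1 trillion.
ΔT of +¥162 trillion changes first-round spending by −c·ΔT = −¥110.16 trillion, contributing k·(−c·ΔT) = (−¥110.16 trillion) / 0.6608 ≈ −¥166.7 trillion.
Net ΔY = k(ΔG − c·ΔT) = (+¥82.84 trillion) / 0.6608 ≈ +¥125 trillion.

+¥125 trillion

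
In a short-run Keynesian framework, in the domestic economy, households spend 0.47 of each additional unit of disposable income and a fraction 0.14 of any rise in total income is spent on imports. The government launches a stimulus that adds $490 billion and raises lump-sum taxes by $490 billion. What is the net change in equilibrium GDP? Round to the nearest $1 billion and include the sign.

+$388 billion

Expenditure multiplier = 1/(1 − c + m) = 1/(1 − 0.47 + 0.14) = 1/0.67 ≈ 1.493.
ΔG contributes k·ΔG = (+$490 billion) / 0.67 ≈ +$731.3 billion.
ΔT of +$490 billion changes first-round spending by −c·ΔT = −$230.3 billion, contributing k·(−c·ΔT) = (−$230.3 billion) / 0.67 ≈ −$343.7 billion.
Net ΔY = k(ΔG − c·ΔT) = (+$259.7 billion) / 0.67 ≈ +$388 billion.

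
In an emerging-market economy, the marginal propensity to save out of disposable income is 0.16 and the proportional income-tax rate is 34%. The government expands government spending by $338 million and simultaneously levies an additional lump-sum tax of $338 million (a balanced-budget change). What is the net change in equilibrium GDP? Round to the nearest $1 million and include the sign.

+$121 million

MPC = 1 − MPS = 1 − 0.16 = 0.84.
Expenditure multiplier = 1/(1 − c(1−t)) = 1/(1 − 0.84×0.66) = 1/0.4456 ≈ 2.244.
ΔG contributes k·ΔG = (+$338 million) / 0.4456 ≈ +$758.5 million.
ΔT of +$338 million changes first-round spending by −c·ΔT = −$283.92 million, contributing k·(−c·ΔT) = (−$283.92 million) / 0.4456 ≈ −$637.2 million.
Net ΔY = k(ΔG − c·ΔT) = (+$54.08 million) / 0.4456 ≈ +$121 million.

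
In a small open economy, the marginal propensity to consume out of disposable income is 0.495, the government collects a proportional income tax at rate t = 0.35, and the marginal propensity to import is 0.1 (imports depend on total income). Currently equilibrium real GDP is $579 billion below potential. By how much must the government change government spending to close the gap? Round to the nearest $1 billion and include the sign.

+$451 billion

Spending multiplier = 1/(1 − c(1−t) + m) = 1/(1 − 0.495×0.65 + 0.1) = 1/0.77825 ≈ 1.285.
Need ΔY = +$579 billion, so ΔG = ΔY/k = (+$579 billion) × 0.77825 ≈ +$451 billion.
The government should increase government spending by $451 billion.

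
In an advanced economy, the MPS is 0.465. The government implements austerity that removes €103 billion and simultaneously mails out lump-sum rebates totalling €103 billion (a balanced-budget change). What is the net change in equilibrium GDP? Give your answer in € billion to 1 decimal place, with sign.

−€103.0 billion

MPC = 1 − MPS = 1 − 0.465 = 0.535.
Expenditure multiplier = 1/(1 − MPC) = 1/(1 − 0.535) = 1/0.465 ≈ 2.151.
ΔG contributes k·ΔG = (−€103 billion) / 0.465 ≈ −€221.5 billion.
ΔT of −€103 billion changes first-round spending by −c·ΔT = +€55.105 billion, contributing k·(−c·ΔT) = (+€55.105 billion) / 0.465 ≈ +€118.5 billion.
With ΔG = ΔT and no other leakages, the balanced-budget multiplier is 1, so ΔY = ΔG = −€103 billion.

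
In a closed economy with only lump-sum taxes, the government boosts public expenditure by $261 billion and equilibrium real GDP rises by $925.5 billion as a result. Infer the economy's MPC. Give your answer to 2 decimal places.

Implied spending multiplier k = ΔY/ΔG = 925.5/261 ≈ 3.546.
Since k = 1/(1 − MPC), MPC = 1 − 1/k = 1 − ΔG/ΔY = 1 − 261/925.5 ≈ 0.72.

0.72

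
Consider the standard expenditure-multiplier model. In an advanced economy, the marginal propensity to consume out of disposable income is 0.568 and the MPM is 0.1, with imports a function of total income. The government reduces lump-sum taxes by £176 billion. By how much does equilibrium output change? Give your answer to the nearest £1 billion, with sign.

+£188 billion

A lump-sum tax change of −£176 billion shifts disposable income by +£176 billion; first-round consumption changes by −c × ΔT = −0.568 × (−£176 billion) = +£99.968 billion.
Expenditure multiplier = 1/(1 − c + m) = 1/(1 − 0.568 + 0.1) = 1/0.532 ≈ 1.88.
The tax multiplier is −c × k ≈ −1.068, so ΔY = k × (−c·ΔT) = (+£99.968 billion) / 0.532 ≈ +£188 billion.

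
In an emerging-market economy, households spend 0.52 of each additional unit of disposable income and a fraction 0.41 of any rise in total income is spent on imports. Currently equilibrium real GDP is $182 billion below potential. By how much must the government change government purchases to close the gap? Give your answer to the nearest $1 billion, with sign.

+$162 billion

Spending multiplier = 1/(1 − c + m) = 1/(1 − 0.52 + 0.41) = 1/0.89 ≈ 1.124.
Need ΔY = +$182 billion, so ΔG = ΔY/k = (+$182 billion) × 0.89 ≈ +$162 billion.
The government should increase government purchases by $162 billion.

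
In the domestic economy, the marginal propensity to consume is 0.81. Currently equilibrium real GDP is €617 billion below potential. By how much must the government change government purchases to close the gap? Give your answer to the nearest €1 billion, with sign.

Spending multiplier = 1/(1 − MPC) = 1/(1 − 0.81) = 1/0.19 ≈ 5.263.
Need ΔY = +€617 billion, so ΔG = ΔY/k = (+€617 billion) × 0.19 ≈ +€117 billion.
The government should increase government purchases by €117 billion.

+€117 billion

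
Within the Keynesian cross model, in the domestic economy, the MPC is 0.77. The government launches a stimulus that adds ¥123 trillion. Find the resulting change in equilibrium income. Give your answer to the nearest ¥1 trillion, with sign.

+¥535 trillion

Spending multiplier = 1/(1 − MPC) = 1/(1 − 0.77) = 1/0.23 ≈ 4.348.
ΔY = k × ΔG = (+¥123 trillion) / 0.23 ≈ +¥535 trillion.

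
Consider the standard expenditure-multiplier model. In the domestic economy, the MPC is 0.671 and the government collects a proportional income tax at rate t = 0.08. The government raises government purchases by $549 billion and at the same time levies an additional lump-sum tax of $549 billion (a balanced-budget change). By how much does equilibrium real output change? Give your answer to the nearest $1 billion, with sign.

Expenditure multiplier = 1/(1 − c(1−t)) = 1/(1 − 0.671×0.92) = 1/0.38268 ≈ 2.613.
ΔG contributes k·ΔG = (+$549 billion) / 0.38268 ≈ +$1,434.6 billion.
ΔT of +$549 billion changes first-round spending by −c·ΔT = −$368.379 billion, contributing k·(−c·ΔT) = (−$368.379 billion) / 0.38268 ≈ −$962.6 billion.
Net ΔY = k(ΔG − c·ΔT) = (+$180.621 billion) / 0.38268 ≈ +$472 billion.

+$472 billion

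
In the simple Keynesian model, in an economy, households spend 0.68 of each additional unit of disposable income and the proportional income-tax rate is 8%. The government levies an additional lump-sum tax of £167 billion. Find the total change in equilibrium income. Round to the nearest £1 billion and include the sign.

A lump-sum tax change of +£167 billion shifts disposable income by −£167 billion; first-round consumption changes by −c × ΔT = −0.68 × (+£167 billion) = −£113.56 billion.
Expenditure multiplier = 1/(1 − c(1−t)) = 1/(1 − 0.68×0.92) = 1/0.3744 ≈ 2.671.
The tax multiplier is −c × k ≈ −1.816, so ΔY = k × (−c·ΔT) = (−£113.56 billion) / 0.3744 ≈ −£303 billion.

−£303 billion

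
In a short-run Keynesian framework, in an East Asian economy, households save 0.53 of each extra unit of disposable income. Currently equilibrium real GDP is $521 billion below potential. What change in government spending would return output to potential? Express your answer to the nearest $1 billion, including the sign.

MPC = 1 − MPS = 1 − 0.53 = 0.47.
Spending multiplier = 1/(1 − MPC) = 1/(1 − 0.47) = 1/0.53 ≈ 1.887.
Need ΔY = +$521 billion, so ΔG = ΔY/k = (+$521 billion) × 0.53 ≈ +$276 billion.
The government should increase government spending by $276 billion.

+$276 billion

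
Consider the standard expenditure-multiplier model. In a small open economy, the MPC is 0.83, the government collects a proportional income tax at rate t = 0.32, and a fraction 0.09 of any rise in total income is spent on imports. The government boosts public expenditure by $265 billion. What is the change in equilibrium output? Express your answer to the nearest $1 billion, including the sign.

Spending multiplier = 1/(1 − c(1−t) + m) = 1/(1 − 0.83×0.68 + 0.09) = 1/0.5256 ≈ 1.903.
ΔY = k × ΔG = (+$265 billion) / 0.5256 ≈ +$504 billion.

+$504 billion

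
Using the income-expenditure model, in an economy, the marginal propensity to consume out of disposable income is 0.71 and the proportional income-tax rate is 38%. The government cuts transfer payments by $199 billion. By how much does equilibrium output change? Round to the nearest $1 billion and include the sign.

−$252 billion

The transfer change shifts disposable income by −$199 billion, so first-round consumption changes by c·ΔTR = 0.71 × (−$199 billion) = −$141.29 billion.
Expenditure multiplier = 1/(1 − c(1−t)) = 1/(1 − 0.71×0.62) = 1/0.5598 ≈ 1.786.
The transfer multiplier is c × k ≈ 1.268, so ΔY = k × (c·ΔTR) = (−$141.29 billion) / 0.5598 ≈ −$252 billion.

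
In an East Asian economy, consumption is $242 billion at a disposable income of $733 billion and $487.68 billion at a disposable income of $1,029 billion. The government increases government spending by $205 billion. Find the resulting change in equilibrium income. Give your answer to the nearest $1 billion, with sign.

+$1,206 billion

MPC = ΔC/ΔYd = (487.68 − 242)/(1,029 − 733) = 245.68/296 = 0.83.
Expenditure multiplier = 1/(1 − MPC) = 1/(1 − 0.83) = 1/0.17 ≈ 5.882.
ΔY = k × ΔG = (+$205 billion) / 0.17 ≈ +$1,206 billion.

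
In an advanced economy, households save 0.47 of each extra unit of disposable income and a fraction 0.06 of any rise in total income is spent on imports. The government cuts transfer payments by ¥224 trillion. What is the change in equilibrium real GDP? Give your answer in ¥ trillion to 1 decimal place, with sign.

−¥224.0 trillion

MPC = 1 − MPS = 1 − 0.47 = 0.53.
The transfer change shifts disposable income by −¥224 trillion, so first-round consumption changes by c·ΔTR = 0.53 × (−¥224 trillion) = −¥118.72 trillion.
Expenditure multiplier = 1/(1 − c + m) = 1/(1 − 0.53 + 0.06) = 1/0.53 ≈ 1.887.
The transfer multiplier is c × k = 1, so ΔY = k × (c·ΔTR) = (−¥118.72 trillion) / 0.53 = −¥224 trillion.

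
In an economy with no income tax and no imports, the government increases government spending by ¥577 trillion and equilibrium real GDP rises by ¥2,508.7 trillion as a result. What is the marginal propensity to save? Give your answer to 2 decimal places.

Implied spending multiplier k = ΔY/ΔG = 2,508.7/577 ≈ 4.3478.
Since k = 1/(1 − MPC), MPC = 1 − 1/k = 1 − ΔG/ΔY = 1 − 577/2,508.7 ≈ 0.77.
MPS = 1 − MPC = 0.23.

0.23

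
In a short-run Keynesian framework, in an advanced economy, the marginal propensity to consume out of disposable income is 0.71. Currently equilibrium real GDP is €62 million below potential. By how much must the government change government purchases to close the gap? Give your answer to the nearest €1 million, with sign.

Spending multiplier = 1/(1 − MPC) = 1/(1 − 0.71) = 1/0.29 ≈ 3.448.
Need ΔY = +€62 million, so ΔG = ΔY/k = (+€62 million) × 0.29 ≈ +€18 million.
The government should increase government purchases by €18 million.

+€18 million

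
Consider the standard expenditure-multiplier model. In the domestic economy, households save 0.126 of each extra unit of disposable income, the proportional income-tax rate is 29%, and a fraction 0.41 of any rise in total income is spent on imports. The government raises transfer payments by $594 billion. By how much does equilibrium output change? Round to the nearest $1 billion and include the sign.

+$658 billion

MPC = 1 − MPS = 1 − 0.126 = 0.874.
The transfer change shifts disposable income by +$594 billion, so first-round consumption changes by c·ΔTR = 0.874 × (+$594 billion) = +$519.156 billion.
Expenditure multiplier = 1/(1 − c(1−t) + m) = 1/(1 − 0.874×0.71 + 0.41) = 1/0.78946 ≈ 1.267.
The transfer multiplier is c × k ≈ 1.107, so ΔY = k × (c·ΔTR) = (+$519.156 billion) / 0.78946 ≈ +$658 billion.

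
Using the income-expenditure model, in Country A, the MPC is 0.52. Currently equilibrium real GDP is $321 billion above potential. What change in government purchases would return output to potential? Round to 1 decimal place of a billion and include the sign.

−$154.1 billion

Spending multiplier = 1/(1 − MPC) = 1/(1 − 0.52) = 1/0.48 ≈ 2.083.
Need ΔY = −$321 billion, so ΔG = ΔY/k = (−$321 billion) × 0.48 ≈ −$154.1 billion.
The government should cut government purchases by $154.1 billion.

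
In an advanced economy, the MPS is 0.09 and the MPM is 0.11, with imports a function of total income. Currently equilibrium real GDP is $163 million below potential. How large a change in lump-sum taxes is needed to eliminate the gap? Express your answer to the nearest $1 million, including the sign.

MPC = 1 − MPS = 1 − 0.09 = 0.91.
Spending multiplier = 1/(1 − c + m) = 1/(1 − 0.91 + 0.11) = 1/0.2 = 5.
Tax multiplier = −c·k = −0.91/0.2 = −4.55. Need ΔY = +$163 million, so ΔT = ΔY/(−c·k) = −(+$163 million) × 0.2 / 0.91 ≈ −$36 million.
The government should cut lump-sum taxes by $36 million.

−$36 million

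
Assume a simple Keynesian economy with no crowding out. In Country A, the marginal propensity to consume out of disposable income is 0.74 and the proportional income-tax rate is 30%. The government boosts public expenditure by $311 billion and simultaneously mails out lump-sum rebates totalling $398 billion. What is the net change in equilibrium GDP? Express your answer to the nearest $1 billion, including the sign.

Expenditure multiplier = 1/(1 − c(1−t)) = 1/(1 − 0.74×0.7) = 1/0.482 ≈ 2.075.
ΔG contributes k·ΔG = (+$311 billion) / 0.482 ≈ +$645.2 billion.
ΔT of −$398 billion changes first-round spending by −c·ΔT = +$294.52 billion, contributing k·(−c·ΔT) = (+$294.52 billion) / 0.482 ≈ +$611 billion.
Net ΔY = k(ΔG − c·ΔT) = (+$605.52 billion) / 0.482 ≈ +$1,256 billion.

+$1,256 billion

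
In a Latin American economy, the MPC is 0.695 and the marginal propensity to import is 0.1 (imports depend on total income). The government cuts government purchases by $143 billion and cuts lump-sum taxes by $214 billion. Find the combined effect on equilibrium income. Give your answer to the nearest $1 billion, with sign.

Expenditure multiplier = 1/(1 − c + m) = 1/(1 − 0.695 + 0.1) = 1/0.405 ≈ 2.469.
ΔG contributes k·ΔG = (−$143 billion) / 0.405 ≈ −$353.1 billion.
ΔT of −$214 billion changes first-round spending by −c·ΔT = +$148.73 billion, contributing k·(−c·ΔT) = (+$148.73 billion) / 0.405 ≈ +$367.2 billion.
Net ΔY = k(ΔG − c·ΔT) = (+$5.73 billion) / 0.405 ≈ +$14 billion.

+$14 billion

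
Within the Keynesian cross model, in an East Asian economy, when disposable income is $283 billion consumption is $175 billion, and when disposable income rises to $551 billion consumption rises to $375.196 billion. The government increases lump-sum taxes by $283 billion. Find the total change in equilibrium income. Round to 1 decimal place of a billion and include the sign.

−$835.6 billion

MPC = ΔC/ΔYd = (375.196 − 175)/(551 − 283) = 200.196/268 = 0.747.
A lump-sum tax change of +$283 billion shifts disposable income by −$283 billion; first-round consumption changes by −c × ΔT = −0.747 × (+$283 billion) = −$211.401 billion.
Expenditure multiplier = 1/(1 − MPC) = 1/(1 − 0.747) = 1/0.253 ≈ 3.953.
The tax multiplier is −c × k ≈ −2.953, so ΔY = k × (−c·ΔT) = (−$211.401 billion) / 0.253 ≈ −$835.6 billion.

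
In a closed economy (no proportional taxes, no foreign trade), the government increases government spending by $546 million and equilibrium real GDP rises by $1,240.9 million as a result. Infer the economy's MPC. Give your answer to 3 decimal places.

0.560

Implied spending multiplier k = ΔY/ΔG = 1,240.9/546 ≈ 2.2727.
Since k = 1/(1 − MPC), MPC = 1 − 1/k = 1 − ΔG/ΔY = 1 − 546/1,240.9 ≈ 0.560.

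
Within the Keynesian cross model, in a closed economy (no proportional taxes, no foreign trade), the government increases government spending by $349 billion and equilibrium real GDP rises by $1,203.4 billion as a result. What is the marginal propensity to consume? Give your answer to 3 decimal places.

0.710

Implied spending multiplier k = ΔY/ΔG = 1,203.4/349 ≈ 3.4481.
Since k = 1/(1 − MPC), MPC = 1 − 1/k = 1 − ΔG/ΔY = 1 − 349/1,203.4 ≈ 0.710.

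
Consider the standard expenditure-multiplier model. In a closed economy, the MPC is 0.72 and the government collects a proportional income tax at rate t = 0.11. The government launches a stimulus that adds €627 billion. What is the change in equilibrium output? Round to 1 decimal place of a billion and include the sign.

+€1,745.5 billion

Spending multiplier = 1/(1 − c(1−t)) = 1/(1 − 0.72×0.89) = 1/0.3592 ≈ 2.784.
ΔY = k × ΔG = (+€627 billion) / 0.3592 ≈ +€1,745.5 billion.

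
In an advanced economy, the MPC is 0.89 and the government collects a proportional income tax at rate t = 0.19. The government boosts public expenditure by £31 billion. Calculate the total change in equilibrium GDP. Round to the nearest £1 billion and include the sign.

Expenditure multiplier = 1/(1 − c(1−t)) = 1/(1 − 0.89×0.81) = 1/0.2791 ≈ 3.583.
ΔY = k × ΔG = (+£31 billion) / 0.2791 ≈ +£111 billion.

+£111 billion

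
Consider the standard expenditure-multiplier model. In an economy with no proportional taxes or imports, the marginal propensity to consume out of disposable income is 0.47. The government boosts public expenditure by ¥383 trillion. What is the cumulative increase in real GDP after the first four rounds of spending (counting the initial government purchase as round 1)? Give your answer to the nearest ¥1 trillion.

Round 1 adds ΔG = ¥383 trillion; each later round is MPC = 0.47 times the previous.
After 4 rounds: 383 + 180.01 + 84.6047 + 39.764209 = ΔG·(1 − c^4)/(1 − c) = 383 × (1 − 0.04879681)/0.53 ≈ ¥687 trillion.

¥687 trillion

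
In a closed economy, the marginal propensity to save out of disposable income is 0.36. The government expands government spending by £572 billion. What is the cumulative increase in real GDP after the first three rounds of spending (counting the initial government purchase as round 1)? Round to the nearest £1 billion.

MPC = 1 − MPS = 1 − 0.36 = 0.64.
Round 1 adds ΔG = £572 billion; each later round is MPC = 0.64 times the previous.
After 3 rounds: 572 + 366.08 + 234.2912 = ΔG·(1 − c^3)/(1 − c) = 572 × (1 − 0.262144)/0.36 ≈ £1,172 billion.

£1,172 billion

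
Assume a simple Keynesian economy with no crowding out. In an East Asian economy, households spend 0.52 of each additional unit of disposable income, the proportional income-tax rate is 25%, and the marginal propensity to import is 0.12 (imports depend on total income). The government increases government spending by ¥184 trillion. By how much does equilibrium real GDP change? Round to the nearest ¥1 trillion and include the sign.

Spending multiplier = 1/(1 − c(1−t) + m) = 1/(1 − 0.52×0.75 + 0.12) = 1/0.73 ≈ 1.37.
ΔY = k × ΔG = (+¥184 trillion) / 0.73 ≈ +¥252 trillion.

+¥252 trillion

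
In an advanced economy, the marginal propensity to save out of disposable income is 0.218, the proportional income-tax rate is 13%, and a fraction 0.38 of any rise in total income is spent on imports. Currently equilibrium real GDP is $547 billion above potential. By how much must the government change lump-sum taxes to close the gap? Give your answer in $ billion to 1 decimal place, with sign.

MPC = 1 − MPS = 1 − 0.218 = 0.782.
Spending multiplier = 1/(1 − c(1−t) + m) = 1/(1 − 0.782×0.87 + 0.38) = 1/0.69966 ≈ 1.429.
Tax multiplier = −c·k = −0.782/0.69966 ≈ −1.118. Need ΔY = −$547 billion, so ΔT = ΔY/(−c·k) = −(−$547 billion) × 0.69966 / 0.782 ≈ +$489.4 billion.
The government should raise lump-sum taxes by $489.4 billion.

+$489.4 billion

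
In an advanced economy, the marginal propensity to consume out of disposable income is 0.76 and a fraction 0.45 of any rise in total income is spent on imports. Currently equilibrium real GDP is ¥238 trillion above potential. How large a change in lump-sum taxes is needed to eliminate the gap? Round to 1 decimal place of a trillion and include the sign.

+¥216.1 trillion

Spending multiplier = 1/(1 − c + m) = 1/(1 − 0.76 + 0.45) = 1/0.69 ≈ 1.449.
Tax multiplier = −c·k = −0.76/0.69 ≈ −1.101. Need ΔY = −¥238 trillion, so ΔT = ΔY/(−c·k) = −(−¥238 trillion) × 0.69 / 0.76 ≈ +¥216.1 trillion.
The government should raise lump-sum taxes by ¥216.1 trillion.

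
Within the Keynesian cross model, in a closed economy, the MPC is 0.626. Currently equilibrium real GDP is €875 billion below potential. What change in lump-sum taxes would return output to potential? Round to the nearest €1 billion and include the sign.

Spending multiplier = 1/(1 − MPC) = 1/(1 − 0.626) = 1/0.374 ≈ 2.674.
Tax multiplier = −c·k = −0.626/0.374 ≈ −1.674. Need ΔY = +€875 billion, so ΔT = ΔY/(−c·k) = −(+€875 billion) × 0.374 / 0.626 ≈ −€523 billion.
The government should cut lump-sum taxes by €523 billion.

−€523 billion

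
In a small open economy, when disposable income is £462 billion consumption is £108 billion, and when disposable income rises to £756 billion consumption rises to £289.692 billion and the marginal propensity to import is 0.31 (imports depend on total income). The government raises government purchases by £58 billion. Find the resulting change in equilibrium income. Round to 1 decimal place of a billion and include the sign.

MPC = ΔC/ΔYd = (289.692 − 108)/(756 − 462) = 181.692/294 = 0.618.
Spending multiplier = 1/(1 − c + m) = 1/(1 − 0.618 + 0.31) = 1/0.692 ≈ 1.445.
ΔY = k × ΔG = (+£58 billion) / 0.692 ≈ +£83.8 billion.

+£83.8 billion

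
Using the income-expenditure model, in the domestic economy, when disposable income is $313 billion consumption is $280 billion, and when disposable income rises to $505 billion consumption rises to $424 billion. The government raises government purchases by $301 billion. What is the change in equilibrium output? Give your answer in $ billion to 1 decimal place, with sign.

+$1,204.0 billion

MPC = ΔC/ΔYd = (424 − 280)/(505 − 313) = 144/192 = 0.75.
Expenditure multiplier = 1/(1 − MPC) = 1/(1 − 0.75) = 1/0.25 = 4.
ΔY = k × ΔG = (+$301 billion) / 0.25 = +$1,204 billion.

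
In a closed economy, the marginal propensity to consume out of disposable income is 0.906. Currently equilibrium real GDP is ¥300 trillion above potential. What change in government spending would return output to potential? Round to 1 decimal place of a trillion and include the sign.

Spending multiplier = 1/(1 − MPC) = 1/(1 − 0.906) = 1/0.094 ≈ 10.638.
Need ΔY = −¥300 trillion, so ΔG = ΔY/k = (−¥300 trillion) × 0.094 = −¥28.2 trillion.
The government should cut government spending by ¥28.2 trillion.

−¥28.2 trillion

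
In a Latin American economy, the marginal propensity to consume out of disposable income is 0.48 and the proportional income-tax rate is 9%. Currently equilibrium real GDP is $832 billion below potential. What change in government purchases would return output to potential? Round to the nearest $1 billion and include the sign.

Spending multiplier = 1/(1 − c(1−t)) = 1/(1 − 0.48×0.91) = 1/0.5632 ≈ 1.776.
Need ΔY = +$832 billion, so ΔG = ΔY/k = (+$832 billion) × 0.5632 ≈ +$469 billion.
The government should increase government purchases by $469 billion.

+$469 billion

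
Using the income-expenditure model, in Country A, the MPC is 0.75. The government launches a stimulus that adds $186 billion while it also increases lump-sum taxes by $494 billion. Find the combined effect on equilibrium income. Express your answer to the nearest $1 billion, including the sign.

−$738 billion

Expenditure multiplier = 1/(1 − MPC) = 1/(1 − 0.75) = 1/0.25 = 4.
ΔG contributes k·ΔG = (+$186 billion) / 0.25 = +$744 billion.
ΔT of +$494 billion changes first-round spending by −c·ΔT = −$370.5 billion, contributing k·(−c·ΔT) = (−$370.5 billion) / 0.25 = −$1,482 billion.
Net ΔY = k(ΔG − c·ΔT) = (−$184.5 billion) / 0.25 = −$738 billion.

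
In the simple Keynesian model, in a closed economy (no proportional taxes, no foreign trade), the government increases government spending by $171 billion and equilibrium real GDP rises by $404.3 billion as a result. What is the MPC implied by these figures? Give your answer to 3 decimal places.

0.577

Implied spending multiplier k = ΔY/ΔG = 404.3/171 ≈ 2.3643.
Since k = 1/(1 − MPC), MPC = 1 − 1/k = 1 − ΔG/ΔY = 1 − 171/404.3 ≈ 0.577.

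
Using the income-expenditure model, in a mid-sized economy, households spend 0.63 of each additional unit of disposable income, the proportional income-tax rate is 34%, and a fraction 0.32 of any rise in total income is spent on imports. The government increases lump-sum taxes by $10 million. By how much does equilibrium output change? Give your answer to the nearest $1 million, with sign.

−$7 million

A lump-sum tax change of +$10 million shifts disposable income by −$10 million; first-round consumption changes by −c × ΔT = −0.63 × (+$10 million) = −$6.3 million.
Expenditure multiplier = 1/(1 − c(1−t) + m) = 1/(1 − 0.63×0.66 + 0.32) = 1/0.9042 ≈ 1.106.
The tax multiplier is −c × k ≈ −0.697, so ΔY = k × (−c·ΔT) = (−$6.3 million) / 0.9042 ≈ −$7 million.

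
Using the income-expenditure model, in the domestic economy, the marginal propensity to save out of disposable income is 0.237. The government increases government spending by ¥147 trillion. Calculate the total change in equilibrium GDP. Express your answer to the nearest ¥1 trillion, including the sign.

MPC = 1 − MPS = 1 − 0.237 = 0.763.
Spending multiplier = 1/(1 − MPC) = 1/(1 − 0.763) = 1/0.237 ≈ 4.219.
ΔY = k × ΔG = (+¥147 trillion) / 0.237 ≈ +¥620 trillion.

+¥620 trillion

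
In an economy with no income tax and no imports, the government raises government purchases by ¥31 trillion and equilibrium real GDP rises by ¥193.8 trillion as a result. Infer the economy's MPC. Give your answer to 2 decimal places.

0.84

Implied spending multiplier k = ΔY/ΔG = 193.8/31 ≈ 6.2516.
Since k = 1/(1 − MPC), MPC = 1 − 1/k = 1 − ΔG/ΔY = 1 − 31/193.8 ≈ 0.84.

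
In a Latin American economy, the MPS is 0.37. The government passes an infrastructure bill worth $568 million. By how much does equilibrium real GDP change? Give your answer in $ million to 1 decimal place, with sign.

+$1,535.1 million

MPC = 1 − MPS = 1 − 0.37 = 0.63.
Government-spending multiplier = 1/(1 − MPC) = 1/(1 − 0.63) = 1/0.37 ≈ 2.703.
ΔY = k × ΔG = (+$568 million) / 0.37 ≈ +$1,535.1 million.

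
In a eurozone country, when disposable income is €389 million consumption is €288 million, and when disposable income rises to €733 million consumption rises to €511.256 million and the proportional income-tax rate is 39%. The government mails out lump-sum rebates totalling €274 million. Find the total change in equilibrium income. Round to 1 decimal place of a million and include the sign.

+€294.4 million

MPC = ΔC/ΔYd = (511.256 − 288)/(733 − 389) = 223.256/344 = 0.649.
A lump-sum tax change of −€274 million shifts disposable income by +€274 million; first-round consumption changes by −c × ΔT = −0.649 × (−€274 million) = +€177.826 million.
Expenditure multiplier = 1/(1 − c(1−t)) = 1/(1 − 0.649×0.61) = 1/0.60411 ≈ 1.655.
The tax multiplier is −c × k ≈ −1.074, so ΔY = k × (−c·ΔT) = (+€177.826 million) / 0.60411 ≈ +€294.4 million.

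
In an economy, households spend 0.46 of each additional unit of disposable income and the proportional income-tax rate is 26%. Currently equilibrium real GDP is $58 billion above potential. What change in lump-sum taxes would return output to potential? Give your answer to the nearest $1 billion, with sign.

+$83 billion

Spending multiplier = 1/(1 − c(1−t)) = 1/(1 − 0.46×0.74) = 1/0.6596 ≈ 1.516.
Tax multiplier = −c·k = −0.46/0.6596 ≈ −0.697. Need ΔY = −$58 billion, so ΔT = ΔY/(−c·k) = −(−$58 billion) × 0.6596 / 0.46 ≈ +$83 billion.
The government should raise lump-sum taxes by $83 billion.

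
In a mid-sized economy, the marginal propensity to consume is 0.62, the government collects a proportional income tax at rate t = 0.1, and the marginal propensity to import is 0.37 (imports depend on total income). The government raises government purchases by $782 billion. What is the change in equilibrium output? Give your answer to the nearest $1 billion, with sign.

+$963 billion

Government-spending multiplier = 1/(1 − c(1−t) + m) = 1/(1 − 0.62×0.9 + 0.37) = 1/0.812 ≈ 1.232.
ΔY = k × ΔG = (+$782 billion) / 0.812 ≈ +$963 billion.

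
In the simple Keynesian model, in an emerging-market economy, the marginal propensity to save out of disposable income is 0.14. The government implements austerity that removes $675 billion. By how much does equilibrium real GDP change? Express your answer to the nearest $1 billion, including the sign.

MPC = 1 − MPS = 1 − 0.14 = 0.86.
Expenditure multiplier = 1/(1 − MPC) = 1/(1 − 0.86) = 1/0.14 ≈ 7.143.
ΔY = k × ΔG = (−$675 billion) / 0.14 ≈ −$4,821 billion.

−$4,821 billion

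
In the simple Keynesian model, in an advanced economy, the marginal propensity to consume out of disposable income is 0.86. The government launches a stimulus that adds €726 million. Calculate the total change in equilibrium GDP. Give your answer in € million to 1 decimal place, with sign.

+€5,185.7 million

Government-spending multiplier = 1/(1 − MPC) = 1/(1 − 0.86) = 1/0.14 ≈ 7.143.
ΔY = k × ΔG = (+€726 million) / 0.14 ≈ +€5,185.7 million.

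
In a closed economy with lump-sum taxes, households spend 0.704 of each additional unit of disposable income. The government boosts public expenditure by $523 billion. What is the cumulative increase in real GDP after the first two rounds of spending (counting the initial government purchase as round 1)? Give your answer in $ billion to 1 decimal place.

$891.2 billion

Round 1 adds ΔG = $523 billion; each later round is MPC = 0.704 times the previous.
After 2 rounds: 523 + 368.192 = ΔG·(1 − c^2)/(1 − c) = 523 × (1 − 0.495616)/0.296 ≈ $891.2 billion.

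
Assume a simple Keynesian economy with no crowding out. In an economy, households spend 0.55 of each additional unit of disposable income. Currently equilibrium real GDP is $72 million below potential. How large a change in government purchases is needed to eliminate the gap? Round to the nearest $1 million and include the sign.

Spending multiplier = 1/(1 − MPC) = 1/(1 − 0.55) = 1/0.45 ≈ 2.222.
Need ΔY = +$72 million, so ΔG = ΔY/k = (+$72 million) × 0.45 ≈ +$32 million.
The government should increase government purchases by $32 million.

+$32 million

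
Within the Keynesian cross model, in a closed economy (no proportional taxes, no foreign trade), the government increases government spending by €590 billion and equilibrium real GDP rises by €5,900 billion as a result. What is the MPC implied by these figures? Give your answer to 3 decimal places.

Implied spending multiplier k = ΔY/ΔG = 5,900/590 = 10.
Since k = 1/(1 − MPC), MPC = 1 − 1/k = 1 − ΔG/ΔY = 1 − 590/5,900 = 0.900.

0.900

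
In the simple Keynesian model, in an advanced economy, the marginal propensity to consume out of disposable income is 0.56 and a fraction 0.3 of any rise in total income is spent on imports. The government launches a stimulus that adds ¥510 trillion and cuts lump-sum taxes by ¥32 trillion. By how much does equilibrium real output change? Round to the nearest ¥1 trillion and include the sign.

+¥713 trillion

Expenditure multiplier = 1/(1 − c + m) = 1/(1 − 0.56 + 0.3) = 1/0.74 ≈ 1.351.
ΔG contributes k·ΔG = (+¥510 trillion) / 0.74 ≈ +¥689.2 trillion.
ΔT of −¥32 trillion changes first-round spending by −c·ΔT = +¥17.92 trillion, contributing k·(−c·ΔT) = (+¥17.92 trillion) / 0.74 ≈ +¥24.2 trillion.
Net ΔY = k(ΔG − c·ΔT) = (+¥527.92 trillion) / 0.74 ≈ +¥713 trillion.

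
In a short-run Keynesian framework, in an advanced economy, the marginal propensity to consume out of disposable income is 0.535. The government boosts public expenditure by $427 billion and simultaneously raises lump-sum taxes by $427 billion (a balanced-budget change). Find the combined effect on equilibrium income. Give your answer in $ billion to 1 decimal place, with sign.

Expenditure multiplier = 1/(1 − MPC) = 1/(1 − 0.535) = 1/0.465 ≈ 2.151.
ΔG contributes k·ΔG = (+$427 billion) / 0.465 ≈ +$918.3 billion.
ΔT of +$427 billion changes first-round spending by −c·ΔT = −$228.445 billion, contributing k·(−c·ΔT) = (−$228.445 billion) / 0.465 ≈ −$491.3 billion.
With ΔG = ΔT and no other leakages, the balanced-budget multiplier is 1, so ΔY = ΔG = +$427 billion.

+$427.0 billion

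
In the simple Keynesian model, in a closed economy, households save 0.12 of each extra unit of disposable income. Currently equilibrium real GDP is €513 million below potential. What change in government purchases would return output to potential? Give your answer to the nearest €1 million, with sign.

MPC = 1 − MPS = 1 − 0.12 = 0.88.
Spending multiplier = 1/(1 − MPC) = 1/(1 − 0.88) = 1/0.12 ≈ 8.333.
Need ΔY = +€513 million, so ΔG = ΔY/k = (+€513 million) × 0.12 ≈ +€62 million.
The government should increase government purchases by €62 million.

+€62 million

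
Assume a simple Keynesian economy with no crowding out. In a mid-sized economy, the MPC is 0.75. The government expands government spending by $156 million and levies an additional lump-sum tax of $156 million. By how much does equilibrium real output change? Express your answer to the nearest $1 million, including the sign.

Expenditure multiplier = 1/(1 − MPC) = 1/(1 − 0.75) = 1/0.25 = 4.
ΔG contributes k·ΔG = (+$156 million) / 0.25 = +$624 million.
ΔT of +$156 million changes first-round spending by −c·ΔT = −$117 million, contributing k·(−c·ΔT) = (−$117 million) / 0.25 = −$468 million.
With ΔG = ΔT and no other leakages, the balanced-budget multiplier is 1, so ΔY = ΔG = +$156 million.

+$156 million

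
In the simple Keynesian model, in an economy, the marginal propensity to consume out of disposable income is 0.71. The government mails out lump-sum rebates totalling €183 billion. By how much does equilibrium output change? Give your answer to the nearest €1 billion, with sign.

+€448 billion

A lump-sum tax change of −€183 billion shifts disposable income by +€183 billion; first-round consumption changes by −c × ΔT = −0.71 × (−€183 billion) = +€129.93 billion.
Expenditure multiplier = 1/(1 − MPC) = 1/(1 − 0.71) = 1/0.29 ≈ 3.448.
The tax multiplier is −c × k ≈ −2.448, so ΔY = k × (−c·ΔT) = (+€129.93 billion) / 0.29 ≈ +€448 billion.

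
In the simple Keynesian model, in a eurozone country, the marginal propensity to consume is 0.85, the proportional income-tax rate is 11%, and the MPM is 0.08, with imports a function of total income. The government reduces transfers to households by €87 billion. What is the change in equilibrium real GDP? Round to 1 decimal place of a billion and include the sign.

The transfer change shifts disposable income by −€87 billion, so first-round consumption changes by c·ΔTR = 0.85 × (−€87 billion) = −€73.95 billion.
Expenditure multiplier = 1/(1 − c(1−t) + m) = 1/(1 − 0.85×0.89 + 0.08) = 1/0.3235 ≈ 3.091.
The transfer multiplier is c × k ≈ 2.628, so ΔY = k × (c·ΔTR) = (−€73.95 billion) / 0.3235 ≈ −€228.6 billion.

−€228.6 billion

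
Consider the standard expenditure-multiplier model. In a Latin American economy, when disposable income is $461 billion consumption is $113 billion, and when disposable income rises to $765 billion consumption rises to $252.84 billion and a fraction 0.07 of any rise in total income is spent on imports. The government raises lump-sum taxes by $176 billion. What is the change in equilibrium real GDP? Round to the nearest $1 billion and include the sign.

−$133 billion

MPC = ΔC/ΔYd = (252.84 − 113)/(765 − 461) = 139.84/304 = 0.46.
A lump-sum tax change of +$176 billion shifts disposable income by −$176 billion; first-round consumption changes by −c × ΔT = −0.46 × (+$176 billion) = −$80.96 billion.
Expenditure multiplier = 1/(1 − c + m) = 1/(1 − 0.46 + 0.07) = 1/0.61 ≈ 1.639.
The tax multiplier is −c × k ≈ −0.754, so ΔY = k × (−c·ΔT) = (−$80.96 billion) / 0.61 ≈ −$133 billion.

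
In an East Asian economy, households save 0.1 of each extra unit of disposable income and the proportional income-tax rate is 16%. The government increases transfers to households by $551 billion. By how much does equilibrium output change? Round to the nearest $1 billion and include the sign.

+$2,032 billion

MPC = 1 − MPS = 1 − 0.1 = 0.9.
The transfer change shifts disposable income by +$551 billion, so first-round consumption changes by c·ΔTR = 0.9 × (+$551 billion) = +$495.9 billion.
Expenditure multiplier = 1/(1 − c(1−t)) = 1/(1 − 0.9×0.84) = 1/0.244 ≈ 4.098.
The transfer multiplier is c × k ≈ 3.689, so ΔY = k × (c·ΔTR) = (+$495.9 billion) / 0.244 ≈ +$2,032 billion.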